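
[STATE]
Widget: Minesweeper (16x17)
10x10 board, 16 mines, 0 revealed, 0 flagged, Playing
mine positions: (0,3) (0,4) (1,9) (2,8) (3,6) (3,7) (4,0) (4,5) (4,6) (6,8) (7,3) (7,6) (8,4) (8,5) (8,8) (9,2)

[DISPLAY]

■■■■■■■■■■      
■■■■■■■■■■      
■■■■■■■■■■      
■■■■■■■■■■      
■■■■■■■■■■      
■■■■■■■■■■      
■■■■■■■■■■      
■■■■■■■■■■      
■■■■■■■■■■      
■■■■■■■■■■      
                
                
                
                
                
                
                


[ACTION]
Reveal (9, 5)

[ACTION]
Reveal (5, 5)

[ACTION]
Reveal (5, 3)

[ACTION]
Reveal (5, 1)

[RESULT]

  1■■■■■■■      
  1221■■■■      
     1■■■■      
11  13■■■■      
■1  1■■■■■      
11  12■■■■      
  111■■■■■      
  1■■■■■■■      
 12■■■■■■■      
 1■■■2■■■■      
                
                
                
                
                
                
                


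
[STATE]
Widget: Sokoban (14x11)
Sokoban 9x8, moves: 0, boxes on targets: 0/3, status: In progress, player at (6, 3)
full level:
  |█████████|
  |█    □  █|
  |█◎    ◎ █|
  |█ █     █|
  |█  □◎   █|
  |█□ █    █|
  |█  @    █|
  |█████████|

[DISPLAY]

█████████     
█    □  █     
█◎    ◎ █     
█ █     █     
█  □◎   █     
█□ █    █     
█  @    █     
█████████     
Moves: 0  0/3 
              
              


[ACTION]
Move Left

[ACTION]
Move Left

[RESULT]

█████████     
█    □  █     
█◎    ◎ █     
█ █     █     
█  □◎   █     
█□ █    █     
█@      █     
█████████     
Moves: 2  0/3 
              
              


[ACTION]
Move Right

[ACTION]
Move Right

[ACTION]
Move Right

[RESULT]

█████████     
█    □  █     
█◎    ◎ █     
█ █     █     
█  □◎   █     
█□ █    █     
█   @   █     
█████████     
Moves: 5  0/3 
              
              


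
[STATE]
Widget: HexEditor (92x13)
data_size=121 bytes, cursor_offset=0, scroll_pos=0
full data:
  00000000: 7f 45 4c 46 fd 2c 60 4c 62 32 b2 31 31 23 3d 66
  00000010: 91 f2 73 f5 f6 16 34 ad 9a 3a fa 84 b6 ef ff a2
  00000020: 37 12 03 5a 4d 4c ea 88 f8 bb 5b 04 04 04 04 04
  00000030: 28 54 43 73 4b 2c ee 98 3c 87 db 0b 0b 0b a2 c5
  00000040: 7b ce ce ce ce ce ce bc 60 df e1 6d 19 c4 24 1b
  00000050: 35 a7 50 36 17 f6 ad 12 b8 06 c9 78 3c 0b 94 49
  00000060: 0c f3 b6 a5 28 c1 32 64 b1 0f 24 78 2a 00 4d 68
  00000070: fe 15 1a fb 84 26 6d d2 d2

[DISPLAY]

00000000  7F 45 4c 46 fd 2c 60 4c  62 32 b2 31 31 23 3d 66  |.ELF.,`Lb2.11#=f|              
00000010  91 f2 73 f5 f6 16 34 ad  9a 3a fa 84 b6 ef ff a2  |..s...4..:......|              
00000020  37 12 03 5a 4d 4c ea 88  f8 bb 5b 04 04 04 04 04  |7..ZML....[.....|              
00000030  28 54 43 73 4b 2c ee 98  3c 87 db 0b 0b 0b a2 c5  |(TCsK,..<.......|              
00000040  7b ce ce ce ce ce ce bc  60 df e1 6d 19 c4 24 1b  |{.......`..m..$.|              
00000050  35 a7 50 36 17 f6 ad 12  b8 06 c9 78 3c 0b 94 49  |5.P6.......x<..I|              
00000060  0c f3 b6 a5 28 c1 32 64  b1 0f 24 78 2a 00 4d 68  |....(.2d..$x*.Mh|              
00000070  fe 15 1a fb 84 26 6d d2  d2                       |.....&m..       |              
                                                                                            
                                                                                            
                                                                                            
                                                                                            
                                                                                            


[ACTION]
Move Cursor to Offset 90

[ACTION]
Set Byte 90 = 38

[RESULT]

00000000  7f 45 4c 46 fd 2c 60 4c  62 32 b2 31 31 23 3d 66  |.ELF.,`Lb2.11#=f|              
00000010  91 f2 73 f5 f6 16 34 ad  9a 3a fa 84 b6 ef ff a2  |..s...4..:......|              
00000020  37 12 03 5a 4d 4c ea 88  f8 bb 5b 04 04 04 04 04  |7..ZML....[.....|              
00000030  28 54 43 73 4b 2c ee 98  3c 87 db 0b 0b 0b a2 c5  |(TCsK,..<.......|              
00000040  7b ce ce ce ce ce ce bc  60 df e1 6d 19 c4 24 1b  |{.......`..m..$.|              
00000050  35 a7 50 36 17 f6 ad 12  b8 06 38 78 3c 0b 94 49  |5.P6......8x<..I|              
00000060  0c f3 b6 a5 28 c1 32 64  b1 0f 24 78 2a 00 4d 68  |....(.2d..$x*.Mh|              
00000070  fe 15 1a fb 84 26 6d d2  d2                       |.....&m..       |              
                                                                                            
                                                                                            
                                                                                            
                                                                                            
                                                                                            


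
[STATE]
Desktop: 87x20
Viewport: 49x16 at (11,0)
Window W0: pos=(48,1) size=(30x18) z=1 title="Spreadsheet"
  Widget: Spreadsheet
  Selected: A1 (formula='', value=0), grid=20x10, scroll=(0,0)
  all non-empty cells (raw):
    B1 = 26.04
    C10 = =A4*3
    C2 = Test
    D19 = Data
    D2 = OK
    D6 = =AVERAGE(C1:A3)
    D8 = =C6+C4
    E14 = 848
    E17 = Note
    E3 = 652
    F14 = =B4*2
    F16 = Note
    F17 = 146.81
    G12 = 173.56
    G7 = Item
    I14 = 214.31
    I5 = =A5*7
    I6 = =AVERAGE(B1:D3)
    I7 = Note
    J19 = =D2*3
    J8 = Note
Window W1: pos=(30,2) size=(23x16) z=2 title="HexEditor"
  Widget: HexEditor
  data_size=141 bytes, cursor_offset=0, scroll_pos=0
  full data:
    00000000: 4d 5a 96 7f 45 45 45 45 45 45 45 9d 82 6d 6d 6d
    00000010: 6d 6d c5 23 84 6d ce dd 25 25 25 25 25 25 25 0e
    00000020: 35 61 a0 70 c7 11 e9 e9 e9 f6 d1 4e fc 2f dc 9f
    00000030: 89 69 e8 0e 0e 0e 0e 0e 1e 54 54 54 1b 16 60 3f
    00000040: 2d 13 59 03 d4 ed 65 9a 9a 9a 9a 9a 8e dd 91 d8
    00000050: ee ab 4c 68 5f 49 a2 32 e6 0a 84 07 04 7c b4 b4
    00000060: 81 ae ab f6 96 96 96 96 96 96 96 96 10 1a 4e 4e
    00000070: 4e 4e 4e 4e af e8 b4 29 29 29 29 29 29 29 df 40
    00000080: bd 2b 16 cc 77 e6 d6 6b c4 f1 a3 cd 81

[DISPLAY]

                                                 
                                     ┏━━━━━━━━━━━
                   ┏━━━━━━━━━━━━━━━━━━━━━┓eadshee
                   ┃ HexEditor           ┃───────
                   ┠─────────────────────┨       
                   ┃00000000  4D 5a 96 7f┃   A   
                   ┃00000010  6d 6d c5 23┃-------
                   ┃00000020  35 61 a0 70┃     [0
                   ┃00000030  89 69 e8 0e┃       
                   ┃00000040  2d 13 59 03┃       
                   ┃00000050  ee ab 4c 68┃       
                   ┃00000060  81 ae ab f6┃       
                   ┃00000070  4e 4e 4e 4e┃       
                   ┃00000080  bd 2b 16 cc┃       
                   ┃                     ┃       
                   ┃                     ┃       


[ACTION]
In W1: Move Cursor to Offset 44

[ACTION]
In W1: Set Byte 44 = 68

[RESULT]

                                                 
                                     ┏━━━━━━━━━━━
                   ┏━━━━━━━━━━━━━━━━━━━━━┓eadshee
                   ┃ HexEditor           ┃───────
                   ┠─────────────────────┨       
                   ┃00000000  4d 5a 96 7f┃   A   
                   ┃00000010  6d 6d c5 23┃-------
                   ┃00000020  35 61 a0 70┃     [0
                   ┃00000030  89 69 e8 0e┃       
                   ┃00000040  2d 13 59 03┃       
                   ┃00000050  ee ab 4c 68┃       
                   ┃00000060  81 ae ab f6┃       
                   ┃00000070  4e 4e 4e 4e┃       
                   ┃00000080  bd 2b 16 cc┃       
                   ┃                     ┃       
                   ┃                     ┃       


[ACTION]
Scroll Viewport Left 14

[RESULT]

                                                 
                                                ┏
                              ┏━━━━━━━━━━━━━━━━━━
                              ┃ HexEditor        
                              ┠──────────────────
                              ┃00000000  4d 5a 96
                              ┃00000010  6d 6d c5
                              ┃00000020  35 61 a0
                              ┃00000030  89 69 e8
                              ┃00000040  2d 13 59
                              ┃00000050  ee ab 4c
                              ┃00000060  81 ae ab
                              ┃00000070  4e 4e 4e
                              ┃00000080  bd 2b 16
                              ┃                  
                              ┃                  


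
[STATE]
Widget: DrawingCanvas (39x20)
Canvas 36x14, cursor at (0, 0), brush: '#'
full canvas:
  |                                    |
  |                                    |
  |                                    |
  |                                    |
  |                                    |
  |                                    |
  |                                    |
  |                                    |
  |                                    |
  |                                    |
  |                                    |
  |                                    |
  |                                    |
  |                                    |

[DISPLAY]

+                                      
                                       
                                       
                                       
                                       
                                       
                                       
                                       
                                       
                                       
                                       
                                       
                                       
                                       
                                       
                                       
                                       
                                       
                                       
                                       


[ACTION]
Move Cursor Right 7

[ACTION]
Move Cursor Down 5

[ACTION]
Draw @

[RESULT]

                                       
                                       
                                       
                                       
                                       
       @                               
                                       
                                       
                                       
                                       
                                       
                                       
                                       
                                       
                                       
                                       
                                       
                                       
                                       
                                       


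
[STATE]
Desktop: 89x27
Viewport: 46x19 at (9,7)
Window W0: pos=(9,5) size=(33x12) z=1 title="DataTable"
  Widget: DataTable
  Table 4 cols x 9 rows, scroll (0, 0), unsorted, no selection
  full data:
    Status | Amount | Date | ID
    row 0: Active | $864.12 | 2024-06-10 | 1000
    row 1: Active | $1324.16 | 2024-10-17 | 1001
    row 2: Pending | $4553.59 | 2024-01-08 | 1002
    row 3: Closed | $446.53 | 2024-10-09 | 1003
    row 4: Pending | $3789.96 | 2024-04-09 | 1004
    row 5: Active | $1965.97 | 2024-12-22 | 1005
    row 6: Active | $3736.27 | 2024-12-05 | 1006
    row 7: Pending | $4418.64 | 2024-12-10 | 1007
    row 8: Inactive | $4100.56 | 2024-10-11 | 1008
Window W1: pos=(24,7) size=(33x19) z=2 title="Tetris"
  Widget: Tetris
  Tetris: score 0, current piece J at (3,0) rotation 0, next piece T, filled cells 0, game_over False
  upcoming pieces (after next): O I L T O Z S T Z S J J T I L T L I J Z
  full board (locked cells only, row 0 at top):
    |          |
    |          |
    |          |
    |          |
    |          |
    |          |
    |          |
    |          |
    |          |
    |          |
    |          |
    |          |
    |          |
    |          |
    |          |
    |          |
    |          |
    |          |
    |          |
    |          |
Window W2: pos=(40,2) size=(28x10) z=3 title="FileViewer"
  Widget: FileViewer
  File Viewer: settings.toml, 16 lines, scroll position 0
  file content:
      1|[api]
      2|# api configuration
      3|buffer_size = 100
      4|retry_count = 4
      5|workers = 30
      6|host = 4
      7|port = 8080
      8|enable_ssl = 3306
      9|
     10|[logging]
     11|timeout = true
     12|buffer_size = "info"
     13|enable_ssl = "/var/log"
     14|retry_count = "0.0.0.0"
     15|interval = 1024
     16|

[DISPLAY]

┠──────────────┏━━━━━━━━━━━━━━━┃buffer_size = 
┃Status  │Amoun┃ Tetris        ┃retry_count = 
┃────────┼─────┠───────────────┃workers = 30  
┃Active  │$864.┃          │Next┃host = 4      
┃Active  │$1324┃          │ ▒  ┗━━━━━━━━━━━━━━
┃Pending │$4553┃          │▒▒▒                
┃Closed  │$446.┃          │                   
┃Pending │$3789┃          │                   
┃Active  │$1965┃          │                   
┗━━━━━━━━━━━━━━┃          │Score:             
               ┃          │0                  
               ┃          │                   
               ┃          │                   
               ┃          │                   
               ┃          │                   
               ┃          │                   
               ┃          │                   
               ┃          │                   
               ┗━━━━━━━━━━━━━━━━━━━━━━━━━━━━━━


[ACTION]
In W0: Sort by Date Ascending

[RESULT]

┠──────────────┏━━━━━━━━━━━━━━━┃buffer_size = 
┃Status  │Amoun┃ Tetris        ┃retry_count = 
┃────────┼─────┠───────────────┃workers = 30  
┃Pending │$4553┃          │Next┃host = 4      
┃Pending │$3789┃          │ ▒  ┗━━━━━━━━━━━━━━
┃Active  │$864.┃          │▒▒▒                
┃Closed  │$446.┃          │                   
┃Inactive│$4100┃          │                   
┃Active  │$1324┃          │                   
┗━━━━━━━━━━━━━━┃          │Score:             
               ┃          │0                  
               ┃          │                   
               ┃          │                   
               ┃          │                   
               ┃          │                   
               ┃          │                   
               ┃          │                   
               ┃          │                   
               ┗━━━━━━━━━━━━━━━━━━━━━━━━━━━━━━


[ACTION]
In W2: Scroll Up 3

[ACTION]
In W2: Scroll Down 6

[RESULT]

┠──────────────┏━━━━━━━━━━━━━━━┃              
┃Status  │Amoun┃ Tetris        ┃[logging]     
┃────────┼─────┠───────────────┃timeout = true
┃Pending │$4553┃          │Next┃buffer_size = 
┃Pending │$3789┃          │ ▒  ┗━━━━━━━━━━━━━━
┃Active  │$864.┃          │▒▒▒                
┃Closed  │$446.┃          │                   
┃Inactive│$4100┃          │                   
┃Active  │$1324┃          │                   
┗━━━━━━━━━━━━━━┃          │Score:             
               ┃          │0                  
               ┃          │                   
               ┃          │                   
               ┃          │                   
               ┃          │                   
               ┃          │                   
               ┃          │                   
               ┃          │                   
               ┗━━━━━━━━━━━━━━━━━━━━━━━━━━━━━━


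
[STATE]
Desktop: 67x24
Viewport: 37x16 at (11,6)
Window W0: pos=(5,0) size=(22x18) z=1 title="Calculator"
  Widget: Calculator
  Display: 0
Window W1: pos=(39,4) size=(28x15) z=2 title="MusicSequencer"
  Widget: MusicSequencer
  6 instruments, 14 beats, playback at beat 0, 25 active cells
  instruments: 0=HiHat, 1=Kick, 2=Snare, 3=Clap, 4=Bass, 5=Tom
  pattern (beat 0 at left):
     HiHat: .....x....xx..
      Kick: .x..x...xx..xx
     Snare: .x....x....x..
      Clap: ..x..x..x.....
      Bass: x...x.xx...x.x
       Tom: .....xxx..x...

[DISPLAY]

───┼───┼───┤   ┃            ┠────────
 5 │ 6 │ × │   ┃            ┃      ▼1
───┼───┼───┤   ┃            ┃ HiHat··
 2 │ 3 │ - │   ┃            ┃  Kick·█
───┼───┼───┤   ┃            ┃ Snare·█
 . │ = │ + │   ┃            ┃  Clap··
───┼───┼───┤   ┃            ┃  Bass█·
 MC│ MR│ M+│   ┃            ┃   Tom··
───┴───┴───┘   ┃            ┃        
               ┃            ┃        
               ┃            ┃        
━━━━━━━━━━━━━━━┛            ┃        
                            ┗━━━━━━━━
                                     
                                     
                                     


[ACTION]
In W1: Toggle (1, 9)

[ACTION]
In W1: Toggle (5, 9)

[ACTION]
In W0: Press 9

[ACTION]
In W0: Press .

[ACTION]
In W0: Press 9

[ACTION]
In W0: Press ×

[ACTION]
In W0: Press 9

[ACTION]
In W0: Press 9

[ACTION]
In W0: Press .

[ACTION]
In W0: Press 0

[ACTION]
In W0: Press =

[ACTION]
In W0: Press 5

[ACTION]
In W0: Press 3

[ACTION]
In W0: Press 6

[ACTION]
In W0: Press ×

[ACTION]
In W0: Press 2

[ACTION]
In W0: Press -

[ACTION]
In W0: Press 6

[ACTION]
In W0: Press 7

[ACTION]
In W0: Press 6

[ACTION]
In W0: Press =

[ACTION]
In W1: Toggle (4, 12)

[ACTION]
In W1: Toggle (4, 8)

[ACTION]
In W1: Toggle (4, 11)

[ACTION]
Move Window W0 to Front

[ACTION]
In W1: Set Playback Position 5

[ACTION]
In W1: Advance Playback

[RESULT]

───┼───┼───┤   ┃            ┠────────
 5 │ 6 │ × │   ┃            ┃      01
───┼───┼───┤   ┃            ┃ HiHat··
 2 │ 3 │ - │   ┃            ┃  Kick·█
───┼───┼───┤   ┃            ┃ Snare·█
 . │ = │ + │   ┃            ┃  Clap··
───┼───┼───┤   ┃            ┃  Bass█·
 MC│ MR│ M+│   ┃            ┃   Tom··
───┴───┴───┘   ┃            ┃        
               ┃            ┃        
               ┃            ┃        
━━━━━━━━━━━━━━━┛            ┃        
                            ┗━━━━━━━━
                                     
                                     
                                     


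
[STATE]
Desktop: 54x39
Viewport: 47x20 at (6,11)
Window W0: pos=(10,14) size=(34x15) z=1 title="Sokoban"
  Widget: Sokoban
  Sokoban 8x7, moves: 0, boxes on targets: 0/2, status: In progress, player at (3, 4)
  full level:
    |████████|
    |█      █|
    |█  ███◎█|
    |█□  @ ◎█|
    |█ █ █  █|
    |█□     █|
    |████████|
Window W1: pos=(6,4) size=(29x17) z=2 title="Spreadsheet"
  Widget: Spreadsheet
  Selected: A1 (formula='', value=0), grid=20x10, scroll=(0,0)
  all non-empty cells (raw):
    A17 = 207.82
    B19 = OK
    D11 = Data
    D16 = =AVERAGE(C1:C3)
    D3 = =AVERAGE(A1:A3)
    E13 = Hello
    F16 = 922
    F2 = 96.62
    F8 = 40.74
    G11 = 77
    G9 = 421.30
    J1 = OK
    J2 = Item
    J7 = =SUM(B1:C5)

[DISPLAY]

┃  2        0       0       ┃                  
┃  3        0       0       ┃                  
┃  4        0       0       ┃                  
┃  5        0       0       ┃━━━━━━━━┓         
┃  6        0       0       ┃        ┃         
┃  7        0       0       ┃────────┨         
┃  8        0       0       ┃        ┃         
┃  9        0       0       ┃        ┃         
┃ 10        0       0       ┃        ┃         
┗━━━━━━━━━━━━━━━━━━━━━━━━━━━┛        ┃         
    ┃█ █ █  █                        ┃         
    ┃█□     █                        ┃         
    ┃████████                        ┃         
    ┃Moves: 0  0/2                   ┃         
    ┃                                ┃         
    ┃                                ┃         
    ┃                                ┃         
    ┗━━━━━━━━━━━━━━━━━━━━━━━━━━━━━━━━┛         
                                               
                                               


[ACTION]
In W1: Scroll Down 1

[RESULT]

┃  3        0       0       ┃                  
┃  4        0       0       ┃                  
┃  5        0       0       ┃                  
┃  6        0       0       ┃━━━━━━━━┓         
┃  7        0       0       ┃        ┃         
┃  8        0       0       ┃────────┨         
┃  9        0       0       ┃        ┃         
┃ 10        0       0       ┃        ┃         
┃ 11        0       0       ┃        ┃         
┗━━━━━━━━━━━━━━━━━━━━━━━━━━━┛        ┃         
    ┃█ █ █  █                        ┃         
    ┃█□     █                        ┃         
    ┃████████                        ┃         
    ┃Moves: 0  0/2                   ┃         
    ┃                                ┃         
    ┃                                ┃         
    ┃                                ┃         
    ┗━━━━━━━━━━━━━━━━━━━━━━━━━━━━━━━━┛         
                                               
                                               


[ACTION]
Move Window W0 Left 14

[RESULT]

┃  3        0       0       ┃                  
┃  4        0       0       ┃                  
┃  5        0       0       ┃                  
┃  6        0       0       ┃                  
┃  7        0       0       ┃                  
┃  8        0       0       ┃                  
┃  9        0       0       ┃                  
┃ 10        0       0       ┃                  
┃ 11        0       0       ┃                  
┗━━━━━━━━━━━━━━━━━━━━━━━━━━━┛                  
  █                        ┃                   
  █                        ┃                   
███                        ┃                   
: 0  0/2                   ┃                   
                           ┃                   
                           ┃                   
                           ┃                   
━━━━━━━━━━━━━━━━━━━━━━━━━━━┛                   
                                               
                                               


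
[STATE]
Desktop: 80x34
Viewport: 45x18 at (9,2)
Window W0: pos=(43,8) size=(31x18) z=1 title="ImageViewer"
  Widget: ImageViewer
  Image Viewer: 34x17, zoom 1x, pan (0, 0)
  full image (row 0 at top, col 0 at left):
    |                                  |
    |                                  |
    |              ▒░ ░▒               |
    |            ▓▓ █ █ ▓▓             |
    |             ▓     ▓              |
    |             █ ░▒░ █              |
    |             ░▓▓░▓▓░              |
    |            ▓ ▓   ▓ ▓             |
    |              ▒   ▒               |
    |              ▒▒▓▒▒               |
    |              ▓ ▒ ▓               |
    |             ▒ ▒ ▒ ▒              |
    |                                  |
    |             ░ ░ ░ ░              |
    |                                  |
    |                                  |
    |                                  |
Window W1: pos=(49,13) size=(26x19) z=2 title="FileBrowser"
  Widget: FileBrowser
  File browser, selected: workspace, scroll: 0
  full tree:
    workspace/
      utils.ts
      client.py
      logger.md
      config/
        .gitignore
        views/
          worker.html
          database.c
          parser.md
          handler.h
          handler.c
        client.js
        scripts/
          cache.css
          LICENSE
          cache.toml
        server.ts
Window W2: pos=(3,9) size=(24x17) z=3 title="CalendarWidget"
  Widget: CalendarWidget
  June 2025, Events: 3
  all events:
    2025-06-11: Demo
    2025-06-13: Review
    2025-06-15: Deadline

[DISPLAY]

                                             
                                             
                                             
                                             
                                             
                                             
                                  ┏━━━━━━━━━━
━━━━━━━━━━━━━━━━━┓                ┃ ImageView
ndarWidget       ┃                ┠──────────
─────────────────┨                ┃          
 June 2025       ┃                ┃          
 We Th Fr Sa Su  ┃                ┃     ┏━━━━
              1  ┃                ┃     ┃ Fil
  4  5  6  7  8  ┃                ┃     ┠────
 11* 12 13* 14 15┃                ┃     ┃> [-
 18 19 20 21 22  ┃                ┃     ┃    
 25 26 27 28 29  ┃                ┃     ┃    
                 ┃                ┃     ┃    


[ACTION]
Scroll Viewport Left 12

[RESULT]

                                             
                                             
                                             
                                             
                                             
                                             
                                           ┏━
   ┏━━━━━━━━━━━━━━━━━━━━━━┓                ┃ 
   ┃ CalendarWidget       ┃                ┠─
   ┠──────────────────────┨                ┃ 
   ┃      June 2025       ┃                ┃ 
   ┃Mo Tu We Th Fr Sa Su  ┃                ┃ 
   ┃                   1  ┃                ┃ 
   ┃ 2  3  4  5  6  7  8  ┃                ┃ 
   ┃ 9 10 11* 12 13* 14 15┃                ┃ 
   ┃16 17 18 19 20 21 22  ┃                ┃ 
   ┃23 24 25 26 27 28 29  ┃                ┃ 
   ┃30                    ┃                ┃ 


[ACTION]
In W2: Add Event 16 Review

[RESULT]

                                             
                                             
                                             
                                             
                                             
                                             
                                           ┏━
   ┏━━━━━━━━━━━━━━━━━━━━━━┓                ┃ 
   ┃ CalendarWidget       ┃                ┠─
   ┠──────────────────────┨                ┃ 
   ┃      June 2025       ┃                ┃ 
   ┃Mo Tu We Th Fr Sa Su  ┃                ┃ 
   ┃                   1  ┃                ┃ 
   ┃ 2  3  4  5  6  7  8  ┃                ┃ 
   ┃ 9 10 11* 12 13* 14 15┃                ┃ 
   ┃16* 17 18 19 20 21 22 ┃                ┃ 
   ┃23 24 25 26 27 28 29  ┃                ┃ 
   ┃30                    ┃                ┃ 


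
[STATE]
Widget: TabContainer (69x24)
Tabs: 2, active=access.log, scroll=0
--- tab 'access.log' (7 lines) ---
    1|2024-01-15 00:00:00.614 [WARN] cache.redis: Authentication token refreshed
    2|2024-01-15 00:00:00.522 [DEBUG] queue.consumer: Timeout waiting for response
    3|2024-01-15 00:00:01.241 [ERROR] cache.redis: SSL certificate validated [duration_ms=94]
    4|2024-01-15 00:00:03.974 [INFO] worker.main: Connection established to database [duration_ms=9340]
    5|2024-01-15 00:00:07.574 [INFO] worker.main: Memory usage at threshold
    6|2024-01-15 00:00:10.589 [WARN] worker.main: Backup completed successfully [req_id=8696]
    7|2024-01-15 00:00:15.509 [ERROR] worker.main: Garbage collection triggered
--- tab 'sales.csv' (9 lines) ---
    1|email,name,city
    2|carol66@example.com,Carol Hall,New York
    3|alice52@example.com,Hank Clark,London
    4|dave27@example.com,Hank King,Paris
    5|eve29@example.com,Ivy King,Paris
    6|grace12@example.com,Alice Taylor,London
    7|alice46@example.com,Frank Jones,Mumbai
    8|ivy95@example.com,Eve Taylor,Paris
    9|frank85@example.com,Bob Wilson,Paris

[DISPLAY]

[access.log]│ sales.csv                                              
─────────────────────────────────────────────────────────────────────
2024-01-15 00:00:00.614 [WARN] cache.redis: Authentication token refr
2024-01-15 00:00:00.522 [DEBUG] queue.consumer: Timeout waiting for r
2024-01-15 00:00:01.241 [ERROR] cache.redis: SSL certificate validate
2024-01-15 00:00:03.974 [INFO] worker.main: Connection established to
2024-01-15 00:00:07.574 [INFO] worker.main: Memory usage at threshold
2024-01-15 00:00:10.589 [WARN] worker.main: Backup completed successf
2024-01-15 00:00:15.509 [ERROR] worker.main: Garbage collection trigg
                                                                     
                                                                     
                                                                     
                                                                     
                                                                     
                                                                     
                                                                     
                                                                     
                                                                     
                                                                     
                                                                     
                                                                     
                                                                     
                                                                     
                                                                     


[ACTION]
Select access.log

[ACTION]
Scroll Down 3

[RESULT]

[access.log]│ sales.csv                                              
─────────────────────────────────────────────────────────────────────
2024-01-15 00:00:03.974 [INFO] worker.main: Connection established to
2024-01-15 00:00:07.574 [INFO] worker.main: Memory usage at threshold
2024-01-15 00:00:10.589 [WARN] worker.main: Backup completed successf
2024-01-15 00:00:15.509 [ERROR] worker.main: Garbage collection trigg
                                                                     
                                                                     
                                                                     
                                                                     
                                                                     
                                                                     
                                                                     
                                                                     
                                                                     
                                                                     
                                                                     
                                                                     
                                                                     
                                                                     
                                                                     
                                                                     
                                                                     
                                                                     


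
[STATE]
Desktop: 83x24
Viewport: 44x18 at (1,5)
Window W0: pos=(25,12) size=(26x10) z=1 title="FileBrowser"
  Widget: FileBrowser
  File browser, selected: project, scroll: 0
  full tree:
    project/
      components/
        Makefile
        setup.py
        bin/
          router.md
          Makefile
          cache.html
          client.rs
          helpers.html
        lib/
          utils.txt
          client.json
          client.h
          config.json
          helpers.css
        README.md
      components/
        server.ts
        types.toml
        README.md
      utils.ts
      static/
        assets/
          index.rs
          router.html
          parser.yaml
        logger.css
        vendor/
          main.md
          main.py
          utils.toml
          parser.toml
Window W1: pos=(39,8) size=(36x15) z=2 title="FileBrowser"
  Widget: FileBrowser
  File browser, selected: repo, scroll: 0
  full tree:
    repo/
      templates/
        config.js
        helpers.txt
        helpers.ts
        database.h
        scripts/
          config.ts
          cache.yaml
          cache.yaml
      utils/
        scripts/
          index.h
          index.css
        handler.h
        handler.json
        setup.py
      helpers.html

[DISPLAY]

                                            
                                            
                                            
                                      ┏━━━━━
                                      ┃ File
                                      ┠─────
                                      ┃> [-]
                        ┏━━━━━━━━━━━━━┃    [
                        ┃ FileBrowser ┃    [
                        ┠─────────────┃    h
                        ┃> [-] project┃     
                        ┃    [+] compo┃     
                        ┃    [+] compo┃     
                        ┃    utils.ts ┃     
                        ┃    [+] stati┃     
                        ┃             ┃     
                        ┗━━━━━━━━━━━━━┃     
                                      ┗━━━━━


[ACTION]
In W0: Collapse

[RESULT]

                                            
                                            
                                            
                                      ┏━━━━━
                                      ┃ File
                                      ┠─────
                                      ┃> [-]
                        ┏━━━━━━━━━━━━━┃    [
                        ┃ FileBrowser ┃    [
                        ┠─────────────┃    h
                        ┃> [+] project┃     
                        ┃             ┃     
                        ┃             ┃     
                        ┃             ┃     
                        ┃             ┃     
                        ┃             ┃     
                        ┗━━━━━━━━━━━━━┃     
                                      ┗━━━━━


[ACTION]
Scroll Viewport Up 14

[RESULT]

                                            
                                            
                                            
                                            
                                            
                                            
                                            
                                            
                                      ┏━━━━━
                                      ┃ File
                                      ┠─────
                                      ┃> [-]
                        ┏━━━━━━━━━━━━━┃    [
                        ┃ FileBrowser ┃    [
                        ┠─────────────┃    h
                        ┃> [+] project┃     
                        ┃             ┃     
                        ┃             ┃     


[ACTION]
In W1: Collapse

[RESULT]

                                            
                                            
                                            
                                            
                                            
                                            
                                            
                                            
                                      ┏━━━━━
                                      ┃ File
                                      ┠─────
                                      ┃> [+]
                        ┏━━━━━━━━━━━━━┃     
                        ┃ FileBrowser ┃     
                        ┠─────────────┃     
                        ┃> [+] project┃     
                        ┃             ┃     
                        ┃             ┃     


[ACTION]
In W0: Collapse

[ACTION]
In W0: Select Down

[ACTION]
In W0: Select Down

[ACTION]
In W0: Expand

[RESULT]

                                            
                                            
                                            
                                            
                                            
                                            
                                            
                                            
                                      ┏━━━━━
                                      ┃ File
                                      ┠─────
                                      ┃> [+]
                        ┏━━━━━━━━━━━━━┃     
                        ┃ FileBrowser ┃     
                        ┠─────────────┃     
                        ┃> [-] project┃     
                        ┃    [+] compo┃     
                        ┃    [+] compo┃     
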